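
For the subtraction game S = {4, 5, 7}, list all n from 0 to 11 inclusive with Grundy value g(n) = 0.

Grundy values for subtraction set {4, 5, 7}:
k:     0  1  2  3  4  5  6  7  8  9 10 11
g(k):  0  0  0  0  1  1  1  1  2  2  2  0
The P-positions (g = 0) in 0..11 are 0, 1, 2, 3, 11.

0, 1, 2, 3, 11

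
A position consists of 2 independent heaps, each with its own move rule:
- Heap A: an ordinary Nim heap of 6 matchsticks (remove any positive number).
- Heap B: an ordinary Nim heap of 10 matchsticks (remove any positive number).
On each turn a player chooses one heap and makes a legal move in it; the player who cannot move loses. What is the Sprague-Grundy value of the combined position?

12

Heap A is a plain Nim heap of size 6, so its Grundy value is 6.
Heap B is a plain Nim heap of size 10, so its Grundy value is 10.
The value of a disjunctive sum is the nim-sum of the parts.
Combined value = 6 ⊕ 10 = 12.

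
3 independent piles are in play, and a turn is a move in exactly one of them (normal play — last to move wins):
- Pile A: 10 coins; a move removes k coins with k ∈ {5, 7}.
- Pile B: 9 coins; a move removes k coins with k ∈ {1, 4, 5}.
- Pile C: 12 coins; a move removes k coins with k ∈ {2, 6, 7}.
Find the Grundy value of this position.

1

For pile A, compute g(0), g(1), … with moves {5, 7}:
g(0) = mex{} = 0
g(1) = mex{} = 0
g(2) = mex{} = 0
g(3) = mex{} = 0
g(4) = mex{} = 0
g(5) = mex{0} = 1
g(6) = mex{0} = 1
g(7) = mex{0} = 1
g(8) = mex{0} = 1
g(9) = mex{0} = 1
g(10) = mex{0,1} = 2
So g(10) = 2.
Grundy values for pile B (subtraction set {1, 4, 5}):
g(0) = mex{} = 0
g(1) = mex{0} = 1
g(2) = mex{1} = 0
g(3) = mex{0} = 1
g(4) = mex{0,1} = 2
g(5) = mex{0,1,2} = 3
g(6) = mex{0,1,3} = 2
g(7) = mex{0,1,2} = 3
g(8) = mex{1,2,3} = 0
g(9) = mex{0,2,3} = 1
So g(9) = 1.
Build the Grundy sequence for pile C with g(k) = mex{g(k−s) : s ∈ {2, 6, 7}, s ≤ k}:
g(0) = mex{} = 0
g(1) = mex{} = 0
g(2) = mex{0} = 1
g(3) = mex{0} = 1
g(4) = mex{1} = 0
g(5) = mex{1} = 0
g(6) = mex{0} = 1
g(7) = mex{0} = 1
g(8) = mex{0,1} = 2
g(9) = mex{1} = 0
g(10) = mex{0,1,2} = 3
g(11) = mex{0} = 1
g(12) = mex{0,1,3} = 2
So g(12) = 2.
By the Sprague-Grundy theorem, the Grundy value of a sum of independent games is the XOR of the component values.
Combined value = 2 ⊕ 1 ⊕ 2 = 1.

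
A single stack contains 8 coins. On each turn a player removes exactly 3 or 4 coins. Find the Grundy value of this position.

0

Grundy values for subtraction set {3, 4}:
k:     0  1  2  3  4  5  6  7  8
g(k):  0  0  0  1  1  1  2  0  0
So g(8) = 0.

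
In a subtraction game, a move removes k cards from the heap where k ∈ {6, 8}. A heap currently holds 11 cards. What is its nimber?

Build the Grundy sequence with g(k) = mex{g(k−s) : s ∈ {6, 8}, s ≤ k}:
g(0) = mex{} = 0
g(1) = mex{} = 0
g(2) = mex{} = 0
g(3) = mex{} = 0
g(4) = mex{} = 0
g(5) = mex{} = 0
g(6) = mex{0} = 1
g(7) = mex{0} = 1
g(8) = mex{0} = 1
g(9) = mex{0} = 1
g(10) = mex{0} = 1
g(11) = mex{0} = 1
So g(11) = 1.

1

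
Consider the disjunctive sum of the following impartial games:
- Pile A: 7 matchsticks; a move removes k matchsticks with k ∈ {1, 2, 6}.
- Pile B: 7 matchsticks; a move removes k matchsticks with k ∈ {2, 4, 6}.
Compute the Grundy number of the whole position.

For pile A, compute g(0), g(1), … with moves {1, 2, 6}:
k:     0  1  2  3  4  5  6  7
g(k):  0  1  2  0  1  2  3  0
So g(7) = 0.
For pile B, compute g(0), g(1), … with moves {2, 4, 6}:
g(0) = mex{} = 0
g(1) = mex{} = 0
g(2) = mex{0} = 1
g(3) = mex{0} = 1
g(4) = mex{0,1} = 2
g(5) = mex{0,1} = 2
g(6) = mex{0,1,2} = 3
g(7) = mex{0,1,2} = 3
So g(7) = 3.
By the Sprague-Grundy theorem, the Grundy value of a sum of independent games is the XOR of the component values.
Combined value = 0 XOR 3 = 3.

3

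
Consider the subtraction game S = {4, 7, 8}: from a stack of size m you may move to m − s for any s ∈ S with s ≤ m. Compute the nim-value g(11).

2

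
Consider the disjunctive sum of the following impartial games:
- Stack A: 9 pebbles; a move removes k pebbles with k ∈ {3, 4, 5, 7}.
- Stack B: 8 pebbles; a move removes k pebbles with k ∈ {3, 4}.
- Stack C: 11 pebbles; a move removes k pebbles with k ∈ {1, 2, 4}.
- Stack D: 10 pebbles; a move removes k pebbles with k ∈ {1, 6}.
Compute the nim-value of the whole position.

Build the Grundy sequence for stack A with g(k) = mex{g(k−s) : s ∈ {3, 4, 5, 7}, s ≤ k}:
g(0) = mex{} = 0
g(1) = mex{} = 0
g(2) = mex{} = 0
g(3) = mex{0} = 1
g(4) = mex{0} = 1
g(5) = mex{0} = 1
g(6) = mex{0,1} = 2
g(7) = mex{0,1} = 2
g(8) = mex{0,1} = 2
g(9) = mex{0,1,2} = 3
So g(9) = 3.
Grundy values for stack B (subtraction set {3, 4}):
k:     0  1  2  3  4  5  6  7  8
g(k):  0  0  0  1  1  1  2  0  0
So g(8) = 0.
Grundy values for stack C (subtraction set {1, 2, 4}):
g(0) = mex{} = 0
g(1) = mex{0} = 1
g(2) = mex{0,1} = 2
g(3) = mex{1,2} = 0
g(4) = mex{0,2} = 1
g(5) = mex{0,1} = 2
g(6) = mex{1,2} = 0
g(7) = mex{0,2} = 1
g(8) = mex{0,1} = 2
g(9) = mex{1,2} = 0
g(10) = mex{0,2} = 1
g(11) = mex{0,1} = 2
So g(11) = 2.
Build the Grundy sequence for stack D with g(k) = mex{g(k−s) : s ∈ {1, 6}, s ≤ k}:
g(0) = mex{} = 0
g(1) = mex{0} = 1
g(2) = mex{1} = 0
g(3) = mex{0} = 1
g(4) = mex{1} = 0
g(5) = mex{0} = 1
g(6) = mex{0,1} = 2
g(7) = mex{1,2} = 0
g(8) = mex{0} = 1
g(9) = mex{1} = 0
g(10) = mex{0} = 1
So g(10) = 1.
The value of a disjunctive sum is the nim-sum of the parts.
Combined value = 3 ⊕ 0 ⊕ 2 ⊕ 1 = 0.

0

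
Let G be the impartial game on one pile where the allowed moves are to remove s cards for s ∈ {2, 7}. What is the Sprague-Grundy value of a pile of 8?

Compute g(0), g(1), … for moves {2, 7}:
g(0) = mex{} = 0
g(1) = mex{} = 0
g(2) = mex{0} = 1
g(3) = mex{0} = 1
g(4) = mex{1} = 0
g(5) = mex{1} = 0
g(6) = mex{0} = 1
g(7) = mex{0} = 1
g(8) = mex{0,1} = 2
So g(8) = 2.

2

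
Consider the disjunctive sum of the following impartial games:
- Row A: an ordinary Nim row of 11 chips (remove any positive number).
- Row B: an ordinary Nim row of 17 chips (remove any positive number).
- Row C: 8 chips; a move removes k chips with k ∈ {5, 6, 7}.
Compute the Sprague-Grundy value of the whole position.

27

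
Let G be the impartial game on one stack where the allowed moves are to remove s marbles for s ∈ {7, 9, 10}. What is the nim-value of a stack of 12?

Build the Grundy sequence with g(k) = mex{g(k−s) : s ∈ {7, 9, 10}, s ≤ k}:
k:     0  1  2  3  4  5  6  7  8  9 10 11 12
g(k):  0  0  0  0  0  0  0  1  1  1  1  1  1
So g(12) = 1.

1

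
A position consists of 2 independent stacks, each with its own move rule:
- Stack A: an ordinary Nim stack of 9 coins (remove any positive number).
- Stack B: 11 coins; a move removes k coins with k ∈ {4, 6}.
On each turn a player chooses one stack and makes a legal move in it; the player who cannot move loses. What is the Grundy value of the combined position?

9

Stack A is a plain Nim stack of size 9, so its Grundy value is 9.
For stack B, compute g(0), g(1), … with moves {4, 6}:
k:     0  1  2  3  4  5  6  7  8  9 10 11
g(k):  0  0  0  0  1  1  1  1  2  2  0  0
So g(11) = 0.
By the Sprague-Grundy theorem, the Grundy value of a sum of independent games is the XOR of the component values.
Combined value = 9 ⊕ 0 = 9.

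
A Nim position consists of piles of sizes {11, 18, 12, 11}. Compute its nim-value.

30

Nim-sum: 11 XOR 18 XOR 12 XOR 11 = 30.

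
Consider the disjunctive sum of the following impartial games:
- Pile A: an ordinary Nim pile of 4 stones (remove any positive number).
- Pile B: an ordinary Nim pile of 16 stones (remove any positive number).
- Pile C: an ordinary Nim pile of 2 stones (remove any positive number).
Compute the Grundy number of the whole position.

22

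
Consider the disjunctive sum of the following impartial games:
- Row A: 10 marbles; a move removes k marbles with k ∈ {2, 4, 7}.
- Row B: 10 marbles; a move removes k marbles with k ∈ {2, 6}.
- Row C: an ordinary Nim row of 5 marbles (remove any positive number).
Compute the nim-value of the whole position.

6

For row A, compute g(0), g(1), … with moves {2, 4, 7}:
k:     0  1  2  3  4  5  6  7  8  9 10
g(k):  0  0  1  1  2  2  0  3  1  0  2
So g(10) = 2.
Build the Grundy sequence for row B with g(k) = mex{g(k−s) : s ∈ {2, 6}, s ≤ k}:
k:     0  1  2  3  4  5  6  7  8  9 10
g(k):  0  0  1  1  0  0  1  1  0  0  1
So g(10) = 1.
Row C is a plain Nim row of size 5, so its Grundy value is 5.
By the Sprague-Grundy theorem, the Grundy value of a sum of independent games is the XOR of the component values.
Combined value = 2 XOR 1 XOR 5 = 6.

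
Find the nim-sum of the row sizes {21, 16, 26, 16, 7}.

8

Nim-sum: 21 XOR 16 XOR 26 XOR 16 XOR 7 = 8.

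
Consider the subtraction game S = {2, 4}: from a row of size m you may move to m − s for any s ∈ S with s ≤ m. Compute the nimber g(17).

2

Grundy values for subtraction set {2, 4}:
k:     0  1  2  3  4  5  6  7  8  9 10 11 12 13 14 15 16 17
g(k):  0  0  1  1  2  2  0  0  1  1  2  2  0  0  1  1  2  2
So g(17) = 2.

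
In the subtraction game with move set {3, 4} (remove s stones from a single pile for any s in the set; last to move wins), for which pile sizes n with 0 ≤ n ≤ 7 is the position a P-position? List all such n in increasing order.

0, 1, 2, 7

Build the Grundy sequence with g(k) = mex{g(k−s) : s ∈ {3, 4}, s ≤ k}:
k:     0  1  2  3  4  5  6  7
g(k):  0  0  0  1  1  1  2  0
The P-positions (g = 0) in 0..7 are 0, 1, 2, 7.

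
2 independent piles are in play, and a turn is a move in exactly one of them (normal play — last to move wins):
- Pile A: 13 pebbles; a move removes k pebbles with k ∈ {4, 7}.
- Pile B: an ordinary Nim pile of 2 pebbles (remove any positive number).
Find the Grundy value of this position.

2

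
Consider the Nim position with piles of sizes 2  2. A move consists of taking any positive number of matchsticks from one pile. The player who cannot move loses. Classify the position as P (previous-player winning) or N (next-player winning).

P-position

Compute the nim-sum pairwise:
2 XOR 2 = 0
The nim-sum is 0, so this is a P-position: the player to move is in a losing position under optimal play.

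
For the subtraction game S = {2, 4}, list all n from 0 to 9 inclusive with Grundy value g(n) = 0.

0, 1, 6, 7

Build the Grundy sequence with g(k) = mex{g(k−s) : s ∈ {2, 4}, s ≤ k}:
g(0) = mex{} = 0
g(1) = mex{} = 0
g(2) = mex{0} = 1
g(3) = mex{0} = 1
g(4) = mex{0,1} = 2
g(5) = mex{0,1} = 2
g(6) = mex{1,2} = 0
g(7) = mex{1,2} = 0
g(8) = mex{0,2} = 1
g(9) = mex{0,2} = 1
The P-positions (g = 0) in 0..9 are 0, 1, 6, 7.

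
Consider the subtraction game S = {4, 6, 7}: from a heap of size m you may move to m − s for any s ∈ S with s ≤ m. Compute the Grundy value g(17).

1

Compute g(0), g(1), … for moves {4, 6, 7}:
k:     0  1  2  3  4  5  6  7  8  9 10 11 12 13 14 15 16 17
g(k):  0  0  0  0  1  1  1  1  2  2  2  0  0  0  0  1  1  1
So g(17) = 1.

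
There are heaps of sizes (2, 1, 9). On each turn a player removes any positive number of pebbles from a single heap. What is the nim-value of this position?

In binary:
  0010  (2)
  0001  (1)
  1001  (9)
  ----
  1010  (10)

10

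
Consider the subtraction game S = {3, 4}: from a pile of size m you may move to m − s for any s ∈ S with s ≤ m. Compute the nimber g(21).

Compute g(0), g(1), … for moves {3, 4}:
k:     0  1  2  3  4  5  6  7  8  9 10 11 12 13 14 15 16 17 18 19 20 21
g(k):  0  0  0  1  1  1  2  0  0  0  1  1  1  2  0  0  0  1  1  1  2  0
So g(21) = 0.

0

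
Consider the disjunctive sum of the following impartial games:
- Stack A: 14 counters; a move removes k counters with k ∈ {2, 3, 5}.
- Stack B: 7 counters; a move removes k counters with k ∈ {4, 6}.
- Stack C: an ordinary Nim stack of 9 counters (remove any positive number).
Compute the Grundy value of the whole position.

8

Grundy values for stack A (subtraction set {2, 3, 5}):
k:     0  1  2  3  4  5  6  7  8  9 10 11 12 13 14
g(k):  0  0  1  1  2  2  3  0  0  1  1  2  2  3  0
So g(14) = 0.
Grundy values for stack B (subtraction set {4, 6}):
g(0) = mex{} = 0
g(1) = mex{} = 0
g(2) = mex{} = 0
g(3) = mex{} = 0
g(4) = mex{0} = 1
g(5) = mex{0} = 1
g(6) = mex{0} = 1
g(7) = mex{0} = 1
So g(7) = 1.
Stack C is a plain Nim stack of size 9, so its Grundy value is 9.
The value of a disjunctive sum is the nim-sum of the parts.
Combined value = 0 XOR 1 XOR 9 = 8.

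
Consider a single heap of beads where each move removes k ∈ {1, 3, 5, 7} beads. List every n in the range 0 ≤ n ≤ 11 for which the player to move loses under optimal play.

Compute g(0), g(1), … for moves {1, 3, 5, 7}:
k:     0  1  2  3  4  5  6  7  8  9 10 11
g(k):  0  1  0  1  0  1  0  1  0  1  0  1
The P-positions (g = 0) in 0..11 are 0, 2, 4, 6, 8, 10.

0, 2, 4, 6, 8, 10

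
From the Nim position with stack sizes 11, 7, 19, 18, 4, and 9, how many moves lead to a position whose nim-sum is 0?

0

Bitwise XOR of the heap sizes:
  01011  (11)
  00111  (7)
  10011  (19)
  10010  (18)
  00100  (4)
  01001  (9)
  -----
  00000  (0)
The nim-sum is already 0, so every move leaves a nonzero nim-sum — there are no winning moves.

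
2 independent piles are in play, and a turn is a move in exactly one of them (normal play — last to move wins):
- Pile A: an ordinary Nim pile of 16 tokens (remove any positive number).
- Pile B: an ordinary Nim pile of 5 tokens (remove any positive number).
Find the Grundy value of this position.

21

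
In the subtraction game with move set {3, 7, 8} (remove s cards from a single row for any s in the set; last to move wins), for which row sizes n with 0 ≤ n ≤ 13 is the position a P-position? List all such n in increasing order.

0, 1, 2, 6, 11, 12

Compute g(0), g(1), … for moves {3, 7, 8}:
k:     0  1  2  3  4  5  6  7  8  9 10 11 12 13
g(k):  0  0  0  1  1  1  0  2  2  1  3  0  0  2
The P-positions (g = 0) in 0..13 are 0, 1, 2, 6, 11, 12.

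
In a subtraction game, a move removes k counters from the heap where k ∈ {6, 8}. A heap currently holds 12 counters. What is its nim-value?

2

Compute g(0), g(1), … for moves {6, 8}:
k:     0  1  2  3  4  5  6  7  8  9 10 11 12
g(k):  0  0  0  0  0  0  1  1  1  1  1  1  2
So g(12) = 2.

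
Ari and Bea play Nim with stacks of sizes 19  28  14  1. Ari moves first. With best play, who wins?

Bea wins

Compute the nim-sum pairwise:
19 XOR 28 = 15
15 XOR 14 = 1
1 XOR 1 = 0
The nim-sum is 0, so this is a P-position: the player to move is in a losing position under optimal play; Ari is about to move from it and so loses — Bea wins.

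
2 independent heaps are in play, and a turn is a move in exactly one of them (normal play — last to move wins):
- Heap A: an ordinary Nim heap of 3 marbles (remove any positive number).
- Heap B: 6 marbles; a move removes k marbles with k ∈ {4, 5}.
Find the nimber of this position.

2

Heap A is a plain Nim heap of size 3, so its Grundy value is 3.
Grundy values for heap B (subtraction set {4, 5}):
g(0) = mex{} = 0
g(1) = mex{} = 0
g(2) = mex{} = 0
g(3) = mex{} = 0
g(4) = mex{0} = 1
g(5) = mex{0} = 1
g(6) = mex{0} = 1
So g(6) = 1.
By the Sprague-Grundy theorem, the Grundy value of a sum of independent games is the XOR of the component values.
Combined value = 3 XOR 1 = 2.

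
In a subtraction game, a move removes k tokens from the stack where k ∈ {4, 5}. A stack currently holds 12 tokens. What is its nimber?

Compute g(0), g(1), … for moves {4, 5}:
g(0) = mex{} = 0
g(1) = mex{} = 0
g(2) = mex{} = 0
g(3) = mex{} = 0
g(4) = mex{0} = 1
g(5) = mex{0} = 1
g(6) = mex{0} = 1
g(7) = mex{0} = 1
g(8) = mex{0,1} = 2
g(9) = mex{1} = 0
g(10) = mex{1} = 0
g(11) = mex{1} = 0
g(12) = mex{1,2} = 0
So g(12) = 0.

0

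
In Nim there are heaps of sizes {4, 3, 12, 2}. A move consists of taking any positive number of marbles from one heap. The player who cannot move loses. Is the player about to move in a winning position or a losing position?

Compute the nim-sum pairwise:
4 XOR 3 = 7
7 XOR 12 = 11
11 XOR 2 = 9
The nim-sum is 9 ≠ 0, so this is an N-position: the player to move can win.

Winning position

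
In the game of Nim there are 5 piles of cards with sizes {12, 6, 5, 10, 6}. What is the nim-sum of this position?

3

In binary:
  1100  (12)
  0110  (6)
  0101  (5)
  1010  (10)
  0110  (6)
  ----
  0011  (3)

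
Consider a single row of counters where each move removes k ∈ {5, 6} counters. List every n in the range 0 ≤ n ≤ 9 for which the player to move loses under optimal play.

Grundy values for subtraction set {5, 6}:
g(0) = mex{} = 0
g(1) = mex{} = 0
g(2) = mex{} = 0
g(3) = mex{} = 0
g(4) = mex{} = 0
g(5) = mex{0} = 1
g(6) = mex{0} = 1
g(7) = mex{0} = 1
g(8) = mex{0} = 1
g(9) = mex{0} = 1
The P-positions (g = 0) in 0..9 are 0, 1, 2, 3, 4.

0, 1, 2, 3, 4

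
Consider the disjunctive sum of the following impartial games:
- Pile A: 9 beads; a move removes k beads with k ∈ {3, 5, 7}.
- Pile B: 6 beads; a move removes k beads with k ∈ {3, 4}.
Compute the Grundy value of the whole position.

1

Build the Grundy sequence for pile A with g(k) = mex{g(k−s) : s ∈ {3, 5, 7}, s ≤ k}:
g(0) = mex{} = 0
g(1) = mex{} = 0
g(2) = mex{} = 0
g(3) = mex{0} = 1
g(4) = mex{0} = 1
g(5) = mex{0} = 1
g(6) = mex{0,1} = 2
g(7) = mex{0,1} = 2
g(8) = mex{0,1} = 2
g(9) = mex{0,1,2} = 3
So g(9) = 3.
Grundy values for pile B (subtraction set {3, 4}):
g(0) = mex{} = 0
g(1) = mex{} = 0
g(2) = mex{} = 0
g(3) = mex{0} = 1
g(4) = mex{0} = 1
g(5) = mex{0} = 1
g(6) = mex{0,1} = 2
So g(6) = 2.
By the Sprague-Grundy theorem, the Grundy value of a sum of independent games is the XOR of the component values.
Combined value = 3 ⊕ 2 = 1.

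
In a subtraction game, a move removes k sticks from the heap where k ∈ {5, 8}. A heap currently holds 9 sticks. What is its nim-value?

Build the Grundy sequence with g(k) = mex{g(k−s) : s ∈ {5, 8}, s ≤ k}:
k:     0  1  2  3  4  5  6  7  8  9
g(k):  0  0  0  0  0  1  1  1  1  1
So g(9) = 1.

1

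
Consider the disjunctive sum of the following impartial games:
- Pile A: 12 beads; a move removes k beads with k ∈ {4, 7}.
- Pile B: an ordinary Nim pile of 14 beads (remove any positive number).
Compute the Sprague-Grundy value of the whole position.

14

For pile A, compute g(0), g(1), … with moves {4, 7}:
k:     0  1  2  3  4  5  6  7  8  9 10 11 12
g(k):  0  0  0  0  1  1  1  1  2  2  2  0  0
So g(12) = 0.
Pile B is a plain Nim pile of size 14, so its Grundy value is 14.
The value of a disjunctive sum is the nim-sum of the parts.
Combined value = 0 ⊕ 14 = 14.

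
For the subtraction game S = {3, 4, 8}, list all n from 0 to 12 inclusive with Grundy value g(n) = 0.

Compute g(0), g(1), … for moves {3, 4, 8}:
g(0) = mex{} = 0
g(1) = mex{} = 0
g(2) = mex{} = 0
g(3) = mex{0} = 1
g(4) = mex{0} = 1
g(5) = mex{0} = 1
g(6) = mex{0,1} = 2
g(7) = mex{1} = 0
g(8) = mex{0,1} = 2
g(9) = mex{0,1,2} = 3
g(10) = mex{0,2} = 1
g(11) = mex{0,1,2} = 3
g(12) = mex{1,2,3} = 0
The P-positions (g = 0) in 0..12 are 0, 1, 2, 7, 12.

0, 1, 2, 7, 12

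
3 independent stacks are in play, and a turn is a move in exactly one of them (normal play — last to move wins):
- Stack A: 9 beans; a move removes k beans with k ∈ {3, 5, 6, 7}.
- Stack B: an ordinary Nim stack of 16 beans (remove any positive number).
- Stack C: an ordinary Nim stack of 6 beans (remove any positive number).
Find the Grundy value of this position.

21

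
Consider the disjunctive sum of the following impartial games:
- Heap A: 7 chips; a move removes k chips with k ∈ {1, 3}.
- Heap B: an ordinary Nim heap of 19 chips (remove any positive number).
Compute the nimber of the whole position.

18

Grundy values for heap A (subtraction set {1, 3}):
k:     0  1  2  3  4  5  6  7
g(k):  0  1  0  1  0  1  0  1
So g(7) = 1.
Heap B is a plain Nim heap of size 19, so its Grundy value is 19.
The value of a disjunctive sum is the nim-sum of the parts.
Combined value = 1 XOR 19 = 18.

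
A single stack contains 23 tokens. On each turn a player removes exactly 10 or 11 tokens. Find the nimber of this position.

0

Compute g(0), g(1), … for moves {10, 11}:
k:     0  1  2  3  4  5  6  7  8  9 10 11 12 13 14 15 16 17 18 19 20 21 22 23
g(k):  0  0  0  0  0  0  0  0  0  0  1  1  1  1  1  1  1  1  1  1  2  0  0  0
So g(23) = 0.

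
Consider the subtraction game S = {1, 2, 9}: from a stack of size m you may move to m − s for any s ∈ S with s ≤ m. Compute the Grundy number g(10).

0

Compute g(0), g(1), … for moves {1, 2, 9}:
k:     0  1  2  3  4  5  6  7  8  9 10
g(k):  0  1  2  0  1  2  0  1  2  3  0
So g(10) = 0.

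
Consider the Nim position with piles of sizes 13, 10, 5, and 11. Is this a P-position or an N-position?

Nim-sum: 13 ⊕ 10 ⊕ 5 ⊕ 11 = 9.
The nim-sum is 9 ≠ 0, so this is an N-position: the player to move can win.

N-position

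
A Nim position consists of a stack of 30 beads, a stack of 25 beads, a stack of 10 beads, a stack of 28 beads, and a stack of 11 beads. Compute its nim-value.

Nim-sum: 30 XOR 25 XOR 10 XOR 28 XOR 11 = 26.

26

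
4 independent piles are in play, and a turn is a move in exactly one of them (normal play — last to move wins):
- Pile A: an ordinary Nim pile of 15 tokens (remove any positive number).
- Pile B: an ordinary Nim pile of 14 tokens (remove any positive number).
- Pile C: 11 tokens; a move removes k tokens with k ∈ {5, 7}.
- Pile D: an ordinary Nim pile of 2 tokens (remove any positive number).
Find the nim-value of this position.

1

Pile A is a plain Nim pile of size 15, so its Grundy value is 15.
Pile B is a plain Nim pile of size 14, so its Grundy value is 14.
Build the Grundy sequence for pile C with g(k) = mex{g(k−s) : s ∈ {5, 7}, s ≤ k}:
g(0) = mex{} = 0
g(1) = mex{} = 0
g(2) = mex{} = 0
g(3) = mex{} = 0
g(4) = mex{} = 0
g(5) = mex{0} = 1
g(6) = mex{0} = 1
g(7) = mex{0} = 1
g(8) = mex{0} = 1
g(9) = mex{0} = 1
g(10) = mex{0,1} = 2
g(11) = mex{0,1} = 2
So g(11) = 2.
Pile D is a plain Nim pile of size 2, so its Grundy value is 2.
By the Sprague-Grundy theorem, the Grundy value of a sum of independent games is the XOR of the component values.
Combined value = 15 XOR 14 XOR 2 XOR 2 = 1.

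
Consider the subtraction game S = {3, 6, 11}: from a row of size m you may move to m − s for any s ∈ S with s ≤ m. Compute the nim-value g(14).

0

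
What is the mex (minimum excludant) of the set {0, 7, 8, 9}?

1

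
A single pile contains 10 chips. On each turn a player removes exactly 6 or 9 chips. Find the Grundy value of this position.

1

Grundy values for subtraction set {6, 9}:
g(0) = mex{} = 0
g(1) = mex{} = 0
g(2) = mex{} = 0
g(3) = mex{} = 0
g(4) = mex{} = 0
g(5) = mex{} = 0
g(6) = mex{0} = 1
g(7) = mex{0} = 1
g(8) = mex{0} = 1
g(9) = mex{0} = 1
g(10) = mex{0} = 1
So g(10) = 1.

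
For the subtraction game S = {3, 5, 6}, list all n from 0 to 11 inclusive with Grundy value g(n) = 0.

Build the Grundy sequence with g(k) = mex{g(k−s) : s ∈ {3, 5, 6}, s ≤ k}:
k:     0  1  2  3  4  5  6  7  8  9 10 11
g(k):  0  0  0  1  1  1  2  2  2  0  0  0
The P-positions (g = 0) in 0..11 are 0, 1, 2, 9, 10, 11.

0, 1, 2, 9, 10, 11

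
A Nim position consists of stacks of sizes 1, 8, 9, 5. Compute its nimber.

Nim-sum: 1 ⊕ 8 ⊕ 9 ⊕ 5 = 5.

5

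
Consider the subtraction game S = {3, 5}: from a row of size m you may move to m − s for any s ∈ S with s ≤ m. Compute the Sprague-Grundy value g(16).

Grundy values for subtraction set {3, 5}:
k:     0  1  2  3  4  5  6  7  8  9 10 11 12 13 14 15 16
g(k):  0  0  0  1  1  1  2  2  0  0  0  1  1  1  2  2  0
So g(16) = 0.

0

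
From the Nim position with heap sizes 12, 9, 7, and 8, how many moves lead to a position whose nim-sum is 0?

Nim-sum: 12 ^ 9 ^ 7 ^ 8 = 10.
The overall nim-sum is X = 10. A heap of size p has a winning move iff p XOR X < p (reduce it to p XOR X).
  12: 12 XOR 10 = 6 < 12 — winning move (to 6).
  9: 9 XOR 10 = 3 < 9 — winning move (to 3).
  7: 7 XOR 10 = 13 ≥ 7 — no move.
  8: 8 XOR 10 = 2 < 8 — winning move (to 2).
That gives 3 winning moves.

3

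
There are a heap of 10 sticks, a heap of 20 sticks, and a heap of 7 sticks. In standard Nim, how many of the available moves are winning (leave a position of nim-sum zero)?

1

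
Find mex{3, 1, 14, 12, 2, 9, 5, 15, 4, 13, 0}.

The values 0, 1, 2, 3, 4, 5 are all present; 6 is the first non-negative integer missing from the set.

6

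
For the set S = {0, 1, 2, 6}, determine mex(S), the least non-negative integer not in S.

3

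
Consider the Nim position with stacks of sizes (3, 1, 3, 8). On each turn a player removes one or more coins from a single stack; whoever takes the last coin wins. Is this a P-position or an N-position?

N-position

Nim-sum: 3 XOR 1 XOR 3 XOR 8 = 9.
The nim-sum is 9 ≠ 0, so this is an N-position: the player to move can win.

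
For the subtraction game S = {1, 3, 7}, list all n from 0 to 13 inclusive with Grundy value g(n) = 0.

Grundy values for subtraction set {1, 3, 7}:
g(0) = mex{} = 0
g(1) = mex{0} = 1
g(2) = mex{1} = 0
g(3) = mex{0} = 1
g(4) = mex{1} = 0
g(5) = mex{0} = 1
g(6) = mex{1} = 0
g(7) = mex{0} = 1
g(8) = mex{1} = 0
g(9) = mex{0} = 1
g(10) = mex{1} = 0
g(11) = mex{0} = 1
g(12) = mex{1} = 0
g(13) = mex{0} = 1
The P-positions (g = 0) in 0..13 are 0, 2, 4, 6, 8, 10, 12.

0, 2, 4, 6, 8, 10, 12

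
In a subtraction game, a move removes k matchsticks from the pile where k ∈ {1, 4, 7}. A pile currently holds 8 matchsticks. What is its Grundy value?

0

Grundy values for subtraction set {1, 4, 7}:
g(0) = mex{} = 0
g(1) = mex{0} = 1
g(2) = mex{1} = 0
g(3) = mex{0} = 1
g(4) = mex{0,1} = 2
g(5) = mex{1,2} = 0
g(6) = mex{0} = 1
g(7) = mex{0,1} = 2
g(8) = mex{1,2} = 0
So g(8) = 0.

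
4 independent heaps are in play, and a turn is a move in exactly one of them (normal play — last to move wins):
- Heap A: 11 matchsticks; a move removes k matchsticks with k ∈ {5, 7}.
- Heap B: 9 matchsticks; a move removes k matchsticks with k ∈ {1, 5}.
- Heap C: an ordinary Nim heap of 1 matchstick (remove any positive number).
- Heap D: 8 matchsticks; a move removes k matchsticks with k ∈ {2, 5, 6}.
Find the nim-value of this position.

2

Grundy values for heap A (subtraction set {5, 7}):
k:     0  1  2  3  4  5  6  7  8  9 10 11
g(k):  0  0  0  0  0  1  1  1  1  1  2  2
So g(11) = 2.
Grundy values for heap B (subtraction set {1, 5}):
k:     0  1  2  3  4  5  6  7  8  9
g(k):  0  1  0  1  0  1  0  1  0  1
So g(9) = 1.
Heap C is a plain Nim heap of size 1, so its Grundy value is 1.
Grundy values for heap D (subtraction set {2, 5, 6}):
k:     0  1  2  3  4  5  6  7  8
g(k):  0  0  1  1  0  2  1  3  0
So g(8) = 0.
By the Sprague-Grundy theorem, the Grundy value of a sum of independent games is the XOR of the component values.
Combined value = 2 ⊕ 1 ⊕ 1 ⊕ 0 = 2.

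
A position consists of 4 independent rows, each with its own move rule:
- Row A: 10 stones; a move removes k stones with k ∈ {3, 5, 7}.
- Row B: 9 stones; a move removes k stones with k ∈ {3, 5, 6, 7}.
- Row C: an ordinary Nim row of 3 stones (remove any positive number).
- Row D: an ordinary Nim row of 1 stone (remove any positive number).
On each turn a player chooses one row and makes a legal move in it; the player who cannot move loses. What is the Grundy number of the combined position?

For row A, compute g(0), g(1), … with moves {3, 5, 7}:
g(0) = mex{} = 0
g(1) = mex{} = 0
g(2) = mex{} = 0
g(3) = mex{0} = 1
g(4) = mex{0} = 1
g(5) = mex{0} = 1
g(6) = mex{0,1} = 2
g(7) = mex{0,1} = 2
g(8) = mex{0,1} = 2
g(9) = mex{0,1,2} = 3
g(10) = mex{1,2} = 0
So g(10) = 0.
Build the Grundy sequence for row B with g(k) = mex{g(k−s) : s ∈ {3, 5, 6, 7}, s ≤ k}:
g(0) = mex{} = 0
g(1) = mex{} = 0
g(2) = mex{} = 0
g(3) = mex{0} = 1
g(4) = mex{0} = 1
g(5) = mex{0} = 1
g(6) = mex{0,1} = 2
g(7) = mex{0,1} = 2
g(8) = mex{0,1} = 2
g(9) = mex{0,1,2} = 3
So g(9) = 3.
Row C is a plain Nim row of size 3, so its Grundy value is 3.
Row D is a plain Nim row of size 1, so its Grundy value is 1.
By the Sprague-Grundy theorem, the Grundy value of a sum of independent games is the XOR of the component values.
Combined value = 0 XOR 3 XOR 3 XOR 1 = 1.

1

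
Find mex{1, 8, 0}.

2

The values 0, 1 are all present; 2 is the first non-negative integer missing from the set.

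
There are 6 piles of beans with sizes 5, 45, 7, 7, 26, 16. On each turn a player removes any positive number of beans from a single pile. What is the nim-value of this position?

Bitwise XOR of the heap sizes:
  000101  (5)
  101101  (45)
  000111  (7)
  000111  (7)
  011010  (26)
  010000  (16)
  ------
  100010  (34)

34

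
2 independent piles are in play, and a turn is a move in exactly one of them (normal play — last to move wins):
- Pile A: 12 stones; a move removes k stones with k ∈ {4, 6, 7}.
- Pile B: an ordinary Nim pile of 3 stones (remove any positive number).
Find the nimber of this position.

Build the Grundy sequence for pile A with g(k) = mex{g(k−s) : s ∈ {4, 6, 7}, s ≤ k}:
k:     0  1  2  3  4  5  6  7  8  9 10 11 12
g(k):  0  0  0  0  1  1  1  1  2  2  2  0  0
So g(12) = 0.
Pile B is a plain Nim pile of size 3, so its Grundy value is 3.
By the Sprague-Grundy theorem, the Grundy value of a sum of independent games is the XOR of the component values.
Combined value = 0 XOR 3 = 3.

3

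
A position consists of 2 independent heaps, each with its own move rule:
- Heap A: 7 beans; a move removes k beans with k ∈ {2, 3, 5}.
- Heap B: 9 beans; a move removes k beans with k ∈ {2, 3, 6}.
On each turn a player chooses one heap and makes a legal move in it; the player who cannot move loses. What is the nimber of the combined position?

Grundy values for heap A (subtraction set {2, 3, 5}):
k:     0  1  2  3  4  5  6  7
g(k):  0  0  1  1  2  2  3  0
So g(7) = 0.
Build the Grundy sequence for heap B with g(k) = mex{g(k−s) : s ∈ {2, 3, 6}, s ≤ k}:
g(0) = mex{} = 0
g(1) = mex{} = 0
g(2) = mex{0} = 1
g(3) = mex{0} = 1
g(4) = mex{0,1} = 2
g(5) = mex{1} = 0
g(6) = mex{0,1,2} = 3
g(7) = mex{0,2} = 1
g(8) = mex{0,1,3} = 2
g(9) = mex{1,3} = 0
So g(9) = 0.
By the Sprague-Grundy theorem, the Grundy value of a sum of independent games is the XOR of the component values.
Combined value = 0 XOR 0 = 0.

0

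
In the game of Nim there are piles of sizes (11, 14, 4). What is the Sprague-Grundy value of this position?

Bitwise XOR of the heap sizes:
  1011  (11)
  1110  (14)
  0100  (4)
  ----
  0001  (1)

1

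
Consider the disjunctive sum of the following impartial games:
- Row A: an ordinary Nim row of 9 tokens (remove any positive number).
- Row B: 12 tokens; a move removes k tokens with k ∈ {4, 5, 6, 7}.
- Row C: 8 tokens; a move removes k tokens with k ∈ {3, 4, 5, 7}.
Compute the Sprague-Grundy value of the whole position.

Row A is a plain Nim row of size 9, so its Grundy value is 9.
Grundy values for row B (subtraction set {4, 5, 6, 7}):
k:     0  1  2  3  4  5  6  7  8  9 10 11 12
g(k):  0  0  0  0  1  1  1  1  2  2  2  0  0
So g(12) = 0.
For row C, compute g(0), g(1), … with moves {3, 4, 5, 7}:
k:     0  1  2  3  4  5  6  7  8
g(k):  0  0  0  1  1  1  2  2  2
So g(8) = 2.
By the Sprague-Grundy theorem, the Grundy value of a sum of independent games is the XOR of the component values.
Combined value = 9 XOR 0 XOR 2 = 11.

11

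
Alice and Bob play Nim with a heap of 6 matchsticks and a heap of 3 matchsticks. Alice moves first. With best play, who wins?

Alice wins

Nim-sum: 6 ^ 3 = 5.
The nim-sum is 5 ≠ 0, so this is an N-position: the player to move can win; Alice has a winning move.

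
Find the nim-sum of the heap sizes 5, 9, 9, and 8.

13

Compute the nim-sum pairwise:
5 ^ 9 = 12
12 ^ 9 = 5
5 ^ 8 = 13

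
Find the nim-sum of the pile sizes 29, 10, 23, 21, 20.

1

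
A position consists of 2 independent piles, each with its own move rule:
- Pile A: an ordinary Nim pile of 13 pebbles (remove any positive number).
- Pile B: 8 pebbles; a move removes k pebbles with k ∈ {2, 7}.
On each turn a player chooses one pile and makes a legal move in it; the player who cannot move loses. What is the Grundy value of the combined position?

Pile A is a plain Nim pile of size 13, so its Grundy value is 13.
For pile B, compute g(0), g(1), … with moves {2, 7}:
g(0) = mex{} = 0
g(1) = mex{} = 0
g(2) = mex{0} = 1
g(3) = mex{0} = 1
g(4) = mex{1} = 0
g(5) = mex{1} = 0
g(6) = mex{0} = 1
g(7) = mex{0} = 1
g(8) = mex{0,1} = 2
So g(8) = 2.
The value of a disjunctive sum is the nim-sum of the parts.
Combined value = 13 ⊕ 2 = 15.

15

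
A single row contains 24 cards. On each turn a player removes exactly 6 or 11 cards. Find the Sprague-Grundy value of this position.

Compute g(0), g(1), … for moves {6, 11}:
k:     0  1  2  3  4  5  6  7  8  9 10 11 12 13 14 15 16 17 18 19 20 21 22 23 24
g(k):  0  0  0  0  0  0  1  1  1  1  1  1  2  2  2  2  2  0  0  0  0  0  0  1  1
So g(24) = 1.

1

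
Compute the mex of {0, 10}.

0 is in the set but 1 is not, so the mex is 1.

1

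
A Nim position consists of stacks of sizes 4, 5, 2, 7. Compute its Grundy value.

Nim-sum: 4 ^ 5 ^ 2 ^ 7 = 4.

4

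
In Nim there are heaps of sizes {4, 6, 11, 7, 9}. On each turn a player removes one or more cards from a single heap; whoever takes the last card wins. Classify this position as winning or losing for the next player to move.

Winning position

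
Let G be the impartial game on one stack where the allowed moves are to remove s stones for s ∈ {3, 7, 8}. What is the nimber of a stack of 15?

Compute g(0), g(1), … for moves {3, 7, 8}:
k:     0  1  2  3  4  5  6  7  8  9 10 11 12 13 14 15
g(k):  0  0  0  1  1  1  0  2  2  1  3  0  0  2  1  1
So g(15) = 1.

1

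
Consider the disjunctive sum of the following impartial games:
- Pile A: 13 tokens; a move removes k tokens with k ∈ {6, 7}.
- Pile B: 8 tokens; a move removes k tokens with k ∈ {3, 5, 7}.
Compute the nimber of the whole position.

2

For pile A, compute g(0), g(1), … with moves {6, 7}:
g(0) = mex{} = 0
g(1) = mex{} = 0
g(2) = mex{} = 0
g(3) = mex{} = 0
g(4) = mex{} = 0
g(5) = mex{} = 0
g(6) = mex{0} = 1
g(7) = mex{0} = 1
g(8) = mex{0} = 1
g(9) = mex{0} = 1
g(10) = mex{0} = 1
g(11) = mex{0} = 1
g(12) = mex{0,1} = 2
g(13) = mex{1} = 0
So g(13) = 0.
For pile B, compute g(0), g(1), … with moves {3, 5, 7}:
g(0) = mex{} = 0
g(1) = mex{} = 0
g(2) = mex{} = 0
g(3) = mex{0} = 1
g(4) = mex{0} = 1
g(5) = mex{0} = 1
g(6) = mex{0,1} = 2
g(7) = mex{0,1} = 2
g(8) = mex{0,1} = 2
So g(8) = 2.
By the Sprague-Grundy theorem, the Grundy value of a sum of independent games is the XOR of the component values.
Combined value = 0 ⊕ 2 = 2.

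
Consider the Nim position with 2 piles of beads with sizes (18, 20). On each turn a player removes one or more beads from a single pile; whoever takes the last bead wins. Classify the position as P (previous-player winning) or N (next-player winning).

N-position

Bitwise XOR of the heap sizes:
  10010  (18)
  10100  (20)
  -----
  00110  (6)
The nim-sum is 6 ≠ 0, so this is an N-position: the player to move can win.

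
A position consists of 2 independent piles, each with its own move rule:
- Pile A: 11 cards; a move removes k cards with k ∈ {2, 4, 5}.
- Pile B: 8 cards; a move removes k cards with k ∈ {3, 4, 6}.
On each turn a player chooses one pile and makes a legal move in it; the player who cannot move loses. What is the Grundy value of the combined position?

0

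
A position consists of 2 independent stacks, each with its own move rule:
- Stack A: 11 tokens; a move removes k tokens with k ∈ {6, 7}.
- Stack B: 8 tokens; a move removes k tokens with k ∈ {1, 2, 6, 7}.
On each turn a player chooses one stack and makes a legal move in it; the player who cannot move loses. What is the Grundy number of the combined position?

1

Grundy values for stack A (subtraction set {6, 7}):
g(0) = mex{} = 0
g(1) = mex{} = 0
g(2) = mex{} = 0
g(3) = mex{} = 0
g(4) = mex{} = 0
g(5) = mex{} = 0
g(6) = mex{0} = 1
g(7) = mex{0} = 1
g(8) = mex{0} = 1
g(9) = mex{0} = 1
g(10) = mex{0} = 1
g(11) = mex{0} = 1
So g(11) = 1.
For stack B, compute g(0), g(1), … with moves {1, 2, 6, 7}:
g(0) = mex{} = 0
g(1) = mex{0} = 1
g(2) = mex{0,1} = 2
g(3) = mex{1,2} = 0
g(4) = mex{0,2} = 1
g(5) = mex{0,1} = 2
g(6) = mex{0,1,2} = 3
g(7) = mex{0,1,2,3} = 4
g(8) = mex{1,2,3,4} = 0
So g(8) = 0.
The value of a disjunctive sum is the nim-sum of the parts.
Combined value = 1 ⊕ 0 = 1.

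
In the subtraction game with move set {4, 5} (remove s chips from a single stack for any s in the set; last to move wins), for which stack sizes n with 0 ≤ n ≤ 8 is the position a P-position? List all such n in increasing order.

0, 1, 2, 3

Compute g(0), g(1), … for moves {4, 5}:
g(0) = mex{} = 0
g(1) = mex{} = 0
g(2) = mex{} = 0
g(3) = mex{} = 0
g(4) = mex{0} = 1
g(5) = mex{0} = 1
g(6) = mex{0} = 1
g(7) = mex{0} = 1
g(8) = mex{0,1} = 2
The P-positions (g = 0) in 0..8 are 0, 1, 2, 3.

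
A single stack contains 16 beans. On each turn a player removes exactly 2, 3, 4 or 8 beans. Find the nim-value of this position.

2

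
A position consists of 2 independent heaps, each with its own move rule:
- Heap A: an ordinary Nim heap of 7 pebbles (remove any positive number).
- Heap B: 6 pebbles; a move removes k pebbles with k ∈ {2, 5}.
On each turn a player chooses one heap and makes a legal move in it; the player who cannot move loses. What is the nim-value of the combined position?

Heap A is a plain Nim heap of size 7, so its Grundy value is 7.
Build the Grundy sequence for heap B with g(k) = mex{g(k−s) : s ∈ {2, 5}, s ≤ k}:
g(0) = mex{} = 0
g(1) = mex{} = 0
g(2) = mex{0} = 1
g(3) = mex{0} = 1
g(4) = mex{1} = 0
g(5) = mex{0,1} = 2
g(6) = mex{0} = 1
So g(6) = 1.
The value of a disjunctive sum is the nim-sum of the parts.
Combined value = 7 ⊕ 1 = 6.

6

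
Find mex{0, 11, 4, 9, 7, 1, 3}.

2

The values 0, 1 are all present; 2 is the first non-negative integer missing from the set.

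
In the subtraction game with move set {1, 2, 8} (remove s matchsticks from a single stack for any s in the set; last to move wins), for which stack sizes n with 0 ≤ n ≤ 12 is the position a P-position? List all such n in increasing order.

Build the Grundy sequence with g(k) = mex{g(k−s) : s ∈ {1, 2, 8}, s ≤ k}:
g(0) = mex{} = 0
g(1) = mex{0} = 1
g(2) = mex{0,1} = 2
g(3) = mex{1,2} = 0
g(4) = mex{0,2} = 1
g(5) = mex{0,1} = 2
g(6) = mex{1,2} = 0
g(7) = mex{0,2} = 1
g(8) = mex{0,1} = 2
g(9) = mex{1,2} = 0
g(10) = mex{0,2} = 1
g(11) = mex{0,1} = 2
g(12) = mex{1,2} = 0
The P-positions (g = 0) in 0..12 are 0, 3, 6, 9, 12.

0, 3, 6, 9, 12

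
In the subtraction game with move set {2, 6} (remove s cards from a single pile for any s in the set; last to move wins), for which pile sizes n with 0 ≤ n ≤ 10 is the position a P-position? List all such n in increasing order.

0, 1, 4, 5, 8, 9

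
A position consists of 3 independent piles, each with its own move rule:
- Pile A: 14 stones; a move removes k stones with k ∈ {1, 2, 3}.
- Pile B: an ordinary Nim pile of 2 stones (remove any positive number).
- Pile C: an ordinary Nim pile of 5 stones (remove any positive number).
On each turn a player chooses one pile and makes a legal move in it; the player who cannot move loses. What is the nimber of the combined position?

5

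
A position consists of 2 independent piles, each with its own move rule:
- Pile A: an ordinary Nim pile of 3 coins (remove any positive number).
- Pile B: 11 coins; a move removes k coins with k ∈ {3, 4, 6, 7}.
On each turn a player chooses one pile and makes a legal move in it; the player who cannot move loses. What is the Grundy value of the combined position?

3

Pile A is a plain Nim pile of size 3, so its Grundy value is 3.
For pile B, compute g(0), g(1), … with moves {3, 4, 6, 7}:
k:     0  1  2  3  4  5  6  7  8  9 10 11
g(k):  0  0  0  1  1  1  2  2  2  3  0  0
So g(11) = 0.
The value of a disjunctive sum is the nim-sum of the parts.
Combined value = 3 ⊕ 0 = 3.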